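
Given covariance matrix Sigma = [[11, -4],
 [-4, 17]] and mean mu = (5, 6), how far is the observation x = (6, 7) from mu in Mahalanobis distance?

Step 1 — centre the observation: (x - mu) = (1, 1).

Step 2 — invert Sigma. det(Sigma) = 11·17 - (-4)² = 171.
  Sigma^{-1} = (1/det) · [[d, -b], [-b, a]] = [[0.0994, 0.0234],
 [0.0234, 0.0643]].

Step 3 — form the quadratic (x - mu)^T · Sigma^{-1} · (x - mu):
  Sigma^{-1} · (x - mu) = (0.1228, 0.0877).
  (x - mu)^T · [Sigma^{-1} · (x - mu)] = (1)·(0.1228) + (1)·(0.0877) = 0.2105.

Step 4 — take square root: d = √(0.2105) ≈ 0.4588.

d(x, mu) = √(0.2105) ≈ 0.4588


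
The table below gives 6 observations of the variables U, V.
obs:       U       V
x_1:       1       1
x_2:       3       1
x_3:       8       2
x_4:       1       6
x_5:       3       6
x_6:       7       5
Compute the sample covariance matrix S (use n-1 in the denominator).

Step 1 — column means:
  mean(U) = (1 + 3 + 8 + 1 + 3 + 7) / 6 = 23/6 = 3.8333
  mean(V) = (1 + 1 + 2 + 6 + 6 + 5) / 6 = 21/6 = 3.5

Step 2 — sample covariance S[i,j] = (1/(n-1)) · Σ_k (x_{k,i} - mean_i) · (x_{k,j} - mean_j), with n-1 = 5.
  S[U,U] = ((-2.8333)·(-2.8333) + (-0.8333)·(-0.8333) + (4.1667)·(4.1667) + (-2.8333)·(-2.8333) + (-0.8333)·(-0.8333) + (3.1667)·(3.1667)) / 5 = 44.8333/5 = 8.9667
  S[U,V] = ((-2.8333)·(-2.5) + (-0.8333)·(-2.5) + (4.1667)·(-1.5) + (-2.8333)·(2.5) + (-0.8333)·(2.5) + (3.1667)·(1.5)) / 5 = -1.5/5 = -0.3
  S[V,V] = ((-2.5)·(-2.5) + (-2.5)·(-2.5) + (-1.5)·(-1.5) + (2.5)·(2.5) + (2.5)·(2.5) + (1.5)·(1.5)) / 5 = 29.5/5 = 5.9

S is symmetric (S[j,i] = S[i,j]). Assembling:

S = [[8.9667, -0.3],
 [-0.3, 5.9]]


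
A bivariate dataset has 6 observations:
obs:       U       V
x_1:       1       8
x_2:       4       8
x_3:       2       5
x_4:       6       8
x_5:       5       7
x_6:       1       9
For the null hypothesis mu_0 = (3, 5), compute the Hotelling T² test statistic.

Step 1 — sample mean vector:
  mean(U) = (1 + 4 + 2 + 6 + 5 + 1) / 6 = 19/6 = 3.1667
  mean(V) = (8 + 8 + 5 + 8 + 7 + 9) / 6 = 45/6 = 7.5
  x̄ = (3.1667, 7.5),  deviation x̄ - mu_0 = (3.1667, 7.5) - (3, 5) = (0.1667, 2.5).

Step 2 — sample covariance matrix, S[i,j] = (1/(n-1)) · Σ_k (x_{k,i} - mean_i) · (x_{k,j} - mean_j), divisor n-1 = 5:
  S[U,U] = ((-2.1667)·(-2.1667) + (0.8333)·(0.8333) + (-1.1667)·(-1.1667) + (2.8333)·(2.8333) + (1.8333)·(1.8333) + (-2.1667)·(-2.1667)) / 5 = 22.8333/5 = 4.5667
  S[U,V] = ((-2.1667)·(0.5) + (0.8333)·(0.5) + (-1.1667)·(-2.5) + (2.8333)·(0.5) + (1.8333)·(-0.5) + (-2.1667)·(1.5)) / 5 = -0.5/5 = -0.1
  S[V,V] = ((0.5)·(0.5) + (0.5)·(0.5) + (-2.5)·(-2.5) + (0.5)·(0.5) + (-0.5)·(-0.5) + (1.5)·(1.5)) / 5 = 9.5/5 = 1.9
  S = [[4.5667, -0.1],
 [-0.1, 1.9]].

Step 3 — invert S. det(S) = 4.5667·1.9 - (-0.1)² = 8.6667.
  S^{-1} = (1/det) · [[d, -b], [-b, a]] = [[0.2192, 0.0115],
 [0.0115, 0.5269]].

Step 4 — quadratic form (x̄ - mu_0)^T · S^{-1} · (x̄ - mu_0):
  S^{-1} · (x̄ - mu_0) = (0.0654, 1.3192),
  (x̄ - mu_0)^T · [...] = (0.1667)·(0.0654) + (2.5)·(1.3192) = 3.309.

Step 5 — scale by n: T² = 6 · 3.309 = 19.8538.

T² ≈ 19.8538


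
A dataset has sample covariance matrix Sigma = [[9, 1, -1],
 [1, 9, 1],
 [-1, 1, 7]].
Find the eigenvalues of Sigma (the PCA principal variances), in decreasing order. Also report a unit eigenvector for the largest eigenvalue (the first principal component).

Step 1 — characteristic polynomial p(λ) = det(λI - Sigma) = λ³ - tr·λ² + c_1·λ - det, where tr = trace, c_1 = sum of the principal 2×2 minors, det = det(Sigma):
  tr = 9 + 9 + 7 = 25,
  c_1 = (9·9 - (1)²) + (9·7 - (-1)²) + (9·7 - (1)²) = 80 + 62 + 62 = 204,
  det = 9·(9·7 - (1)²) - (1)·((1)·7 - (1)·(-1)) + (-1)·((1)·(1) - 9·(-1)) = 9·(62) - (1)·(8) + (-1)·(10) = 540.
  So p(λ) = λ³ - 25λ² + 204λ - 540.
Step 2 — look for an integer root (rational root theorem: any rational root is an integer divisor of 540). Testing λ = 6:
  p(6) = 216 - 900 + 1224 - 540 = 0  ✓
  Dividing out (λ - 6): p(λ) = (λ - 6)(λ² - 19λ + 90).
Step 3 — remaining eigenvalues from the quadratic λ² - 19λ + 90 = 0:
  Δ = 19² - 4·90 = 361 - 360 = 1,  λ = (19 ± √1)/2 = (19 ± 1)/2 = 10 or 9.
  Sorted: λ_1 = 10,  λ_2 = 9,  λ_3 = 6  (check: sum = 25 = tr ✓).

Step 4 — unit eigenvector for λ_1 = 10: v spans the null space of (Sigma - λ_1 I), whose rows are
  r_1 = (-1, 1, -1),  r_2 = (1, -1, 1),  r_3 = (-1, 1, -3).
  v is orthogonal to every row, so take v ∝ r_1 × r_3 = ((1)·(-3) - (-1)·(1), (-1)·(-1) - (-1)·(-3), (-1)·(1) - (1)·(-1)) = (-2, -2, 0).
  Rescale (divide by 2; multiply by -1 so the first nonzero entry is positive): u = (1, 1, 0).
  ||u|| = √((1)² + (1)² + (0)²) = √(2) ≈ 1.4142,  v_1 = u/||u|| ≈ (0.7071, 0.7071, 0) (||v_1|| = 1).

λ_1 = 10,  λ_2 = 9,  λ_3 = 6;  v_1 ≈ (0.7071, 0.7071, 0)


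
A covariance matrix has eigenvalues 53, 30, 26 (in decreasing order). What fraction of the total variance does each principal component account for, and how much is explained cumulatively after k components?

Step 1 — total variance = trace(Sigma) = Σ λ_i = 53 + 30 + 26 = 109.

Step 2 — fraction explained by component i = λ_i / Σ λ:
  PC1: 53/109 = 0.4862
  PC2: 30/109 = 0.2752
  PC3: 26/109 = 0.2385

Step 3 — cumulative fraction after k components = (λ_1 + ... + λ_k) / Σ λ:
  k = 1: 53/109 = 0.4862
  k = 2: (53 + 30)/109 = 83/109 = 0.7615
  k = 3: (53 + 30 + 26)/109 = 109/109 = 1

Summary (fraction, with percent):

explained: PC1 0.4862 (48.62%), PC2 0.2752 (27.52%), PC3 0.2385 (23.85%);  cumulative: 0.4862, 0.7615, 1


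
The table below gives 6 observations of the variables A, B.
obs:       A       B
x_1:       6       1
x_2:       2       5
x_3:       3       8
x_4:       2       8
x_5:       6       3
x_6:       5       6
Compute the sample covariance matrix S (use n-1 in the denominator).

Step 1 — column means:
  mean(A) = (6 + 2 + 3 + 2 + 6 + 5) / 6 = 24/6 = 4
  mean(B) = (1 + 5 + 8 + 8 + 3 + 6) / 6 = 31/6 = 5.1667

Step 2 — sample covariance S[i,j] = (1/(n-1)) · Σ_k (x_{k,i} - mean_i) · (x_{k,j} - mean_j), with n-1 = 5.
  S[A,A] = ((2)·(2) + (-2)·(-2) + (-1)·(-1) + (-2)·(-2) + (2)·(2) + (1)·(1)) / 5 = 18/5 = 3.6
  S[A,B] = ((2)·(-4.1667) + (-2)·(-0.1667) + (-1)·(2.8333) + (-2)·(2.8333) + (2)·(-2.1667) + (1)·(0.8333)) / 5 = -20/5 = -4
  S[B,B] = ((-4.1667)·(-4.1667) + (-0.1667)·(-0.1667) + (2.8333)·(2.8333) + (2.8333)·(2.8333) + (-2.1667)·(-2.1667) + (0.8333)·(0.8333)) / 5 = 38.8333/5 = 7.7667

S is symmetric (S[j,i] = S[i,j]). Assembling:

S = [[3.6, -4],
 [-4, 7.7667]]


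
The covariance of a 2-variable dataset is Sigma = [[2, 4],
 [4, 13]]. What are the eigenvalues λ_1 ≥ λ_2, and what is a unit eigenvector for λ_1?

Step 1 — characteristic polynomial of 2×2 Sigma:
  det(Sigma - λI) = λ² - trace · λ + det = 0.
  trace = 2 + 13 = 15, det = 2·13 - (4)² = 10.
Step 2 — discriminant:
  Δ = trace² - 4·det = 225 - 40 = 185.
Step 3 — eigenvalues:
  λ = (trace ± √Δ)/2 = (15 ± 13.6015)/2,
  λ_1 = 14.3007,  λ_2 = 0.6993.

Step 4 — unit eigenvector for λ_1: solve (Sigma - λ_1 I)v = 0. First row:
  (2 - 14.3007)·v_x + (4)·v_y = 0, i.e. (-12.3007)·v_x + (4)·v_y = 0,
  so v ∝ (b, λ_1 - a) = (4, 12.3007) = u.
  ||u|| = √((4)² + (12.3007)²) = √(167.3081) ≈ 12.9348,
  v_1 = u/||u|| ≈ (0.3092, 0.951) (||v_1|| = 1).

λ_1 = 14.3007,  λ_2 = 0.6993;  v_1 ≈ (0.3092, 0.951)


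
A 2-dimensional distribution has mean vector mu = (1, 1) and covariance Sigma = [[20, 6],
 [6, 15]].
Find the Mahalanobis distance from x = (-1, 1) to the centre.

Step 1 — centre the observation: (x - mu) = (-2, 0).

Step 2 — invert Sigma. det(Sigma) = 20·15 - (6)² = 264.
  Sigma^{-1} = (1/det) · [[d, -b], [-b, a]] = [[0.0568, -0.0227],
 [-0.0227, 0.0758]].

Step 3 — form the quadratic (x - mu)^T · Sigma^{-1} · (x - mu):
  Sigma^{-1} · (x - mu) = (-0.1136, 0.0455).
  (x - mu)^T · [Sigma^{-1} · (x - mu)] = (-2)·(-0.1136) + (0)·(0.0455) = 0.2273.

Step 4 — take square root: d = √(0.2273) ≈ 0.4767.

d(x, mu) = √(0.2273) ≈ 0.4767


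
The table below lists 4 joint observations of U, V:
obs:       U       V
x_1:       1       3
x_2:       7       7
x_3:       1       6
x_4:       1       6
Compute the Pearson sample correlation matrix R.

Step 1 — column means:
  mean(U) = (1 + 7 + 1 + 1) / 4 = 10/4 = 2.5
  mean(V) = (3 + 7 + 6 + 6) / 4 = 22/4 = 5.5

Step 2 — sample variances and covariances s[i,j] = (1/(n-1)) · Σ_k (x_{k,i} - mean_i) · (x_{k,j} - mean_j), with n-1 = 3:
  s[U,U] = ((-1.5)·(-1.5) + (4.5)·(4.5) + (-1.5)·(-1.5) + (-1.5)·(-1.5)) / 3 = 27/3 = 9
  s[U,V] = ((-1.5)·(-2.5) + (4.5)·(1.5) + (-1.5)·(0.5) + (-1.5)·(0.5)) / 3 = 9/3 = 3
  s[V,V] = ((-2.5)·(-2.5) + (1.5)·(1.5) + (0.5)·(0.5) + (0.5)·(0.5)) / 3 = 9/3 = 3
  Sample standard deviations s_i = √(s[i,i]):
  s(U) = √(9) = 3
  s(V) = √(3) = 1.7321

Step 3 — r_{ij} = s_{ij} / (s_i · s_j):
  r[U,U] = 1 (diagonal).
  r[U,V] = 3 / (3 · 1.7321) = 3 / 5.1962 = 0.5774
  r[V,V] = 1 (diagonal).

R is symmetric with unit diagonal. Assembling:

R = [[1, 0.5774],
 [0.5774, 1]]


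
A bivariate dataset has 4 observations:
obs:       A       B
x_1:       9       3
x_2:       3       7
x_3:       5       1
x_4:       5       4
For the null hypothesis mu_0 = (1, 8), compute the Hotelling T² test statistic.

Step 1 — sample mean vector:
  mean(A) = (9 + 3 + 5 + 5) / 4 = 22/4 = 5.5
  mean(B) = (3 + 7 + 1 + 4) / 4 = 15/4 = 3.75
  x̄ = (5.5, 3.75),  deviation x̄ - mu_0 = (5.5, 3.75) - (1, 8) = (4.5, -4.25).

Step 2 — sample covariance matrix, S[i,j] = (1/(n-1)) · Σ_k (x_{k,i} - mean_i) · (x_{k,j} - mean_j), divisor n-1 = 3:
  S[A,A] = ((3.5)·(3.5) + (-2.5)·(-2.5) + (-0.5)·(-0.5) + (-0.5)·(-0.5)) / 3 = 19/3 = 6.3333
  S[A,B] = ((3.5)·(-0.75) + (-2.5)·(3.25) + (-0.5)·(-2.75) + (-0.5)·(0.25)) / 3 = -9.5/3 = -3.1667
  S[B,B] = ((-0.75)·(-0.75) + (3.25)·(3.25) + (-2.75)·(-2.75) + (0.25)·(0.25)) / 3 = 18.75/3 = 6.25
  S = [[6.3333, -3.1667],
 [-3.1667, 6.25]].

Step 3 — invert S. det(S) = 6.3333·6.25 - (-3.1667)² = 29.5556.
  S^{-1} = (1/det) · [[d, -b], [-b, a]] = [[0.2115, 0.1071],
 [0.1071, 0.2143]].

Step 4 — quadratic form (x̄ - mu_0)^T · S^{-1} · (x̄ - mu_0):
  S^{-1} · (x̄ - mu_0) = (0.4962, -0.4286),
  (x̄ - mu_0)^T · [...] = (4.5)·(0.4962) + (-4.25)·(-0.4286) = 4.0545.

Step 5 — scale by n: T² = 4 · 4.0545 = 16.218.

T² ≈ 16.218


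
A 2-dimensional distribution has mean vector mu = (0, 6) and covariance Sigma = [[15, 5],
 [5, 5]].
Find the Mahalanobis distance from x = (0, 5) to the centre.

Step 1 — centre the observation: (x - mu) = (0, -1).

Step 2 — invert Sigma. det(Sigma) = 15·5 - (5)² = 50.
  Sigma^{-1} = (1/det) · [[d, -b], [-b, a]] = [[0.1, -0.1],
 [-0.1, 0.3]].

Step 3 — form the quadratic (x - mu)^T · Sigma^{-1} · (x - mu):
  Sigma^{-1} · (x - mu) = (0.1, -0.3).
  (x - mu)^T · [Sigma^{-1} · (x - mu)] = (0)·(0.1) + (-1)·(-0.3) = 0.3.

Step 4 — take square root: d = √(0.3) ≈ 0.5477.

d(x, mu) = √(0.3) ≈ 0.5477


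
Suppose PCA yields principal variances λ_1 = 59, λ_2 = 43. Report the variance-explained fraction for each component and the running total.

Step 1 — total variance = trace(Sigma) = Σ λ_i = 59 + 43 = 102.

Step 2 — fraction explained by component i = λ_i / Σ λ:
  PC1: 59/102 = 0.5784
  PC2: 43/102 = 0.4216

Step 3 — cumulative fraction after k components = (λ_1 + ... + λ_k) / Σ λ:
  k = 1: 59/102 = 0.5784
  k = 2: (59 + 43)/102 = 102/102 = 1

Summary (fraction, with percent):

explained: PC1 0.5784 (57.84%), PC2 0.4216 (42.16%);  cumulative: 0.5784, 1


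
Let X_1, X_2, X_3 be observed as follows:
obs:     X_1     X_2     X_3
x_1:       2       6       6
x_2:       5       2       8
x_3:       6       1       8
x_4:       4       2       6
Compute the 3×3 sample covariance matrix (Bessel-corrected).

Step 1 — column means:
  mean(X_1) = (2 + 5 + 6 + 4) / 4 = 17/4 = 4.25
  mean(X_2) = (6 + 2 + 1 + 2) / 4 = 11/4 = 2.75
  mean(X_3) = (6 + 8 + 8 + 6) / 4 = 28/4 = 7

Step 2 — sample covariance S[i,j] = (1/(n-1)) · Σ_k (x_{k,i} - mean_i) · (x_{k,j} - mean_j), with n-1 = 3.
  S[X_1,X_1] = ((-2.25)·(-2.25) + (0.75)·(0.75) + (1.75)·(1.75) + (-0.25)·(-0.25)) / 3 = 8.75/3 = 2.9167
  S[X_1,X_2] = ((-2.25)·(3.25) + (0.75)·(-0.75) + (1.75)·(-1.75) + (-0.25)·(-0.75)) / 3 = -10.75/3 = -3.5833
  S[X_1,X_3] = ((-2.25)·(-1) + (0.75)·(1) + (1.75)·(1) + (-0.25)·(-1)) / 3 = 5/3 = 1.6667
  S[X_2,X_2] = ((3.25)·(3.25) + (-0.75)·(-0.75) + (-1.75)·(-1.75) + (-0.75)·(-0.75)) / 3 = 14.75/3 = 4.9167
  S[X_2,X_3] = ((3.25)·(-1) + (-0.75)·(1) + (-1.75)·(1) + (-0.75)·(-1)) / 3 = -5/3 = -1.6667
  S[X_3,X_3] = ((-1)·(-1) + (1)·(1) + (1)·(1) + (-1)·(-1)) / 3 = 4/3 = 1.3333

S is symmetric (S[j,i] = S[i,j]). Assembling:

S = [[2.9167, -3.5833, 1.6667],
 [-3.5833, 4.9167, -1.6667],
 [1.6667, -1.6667, 1.3333]]


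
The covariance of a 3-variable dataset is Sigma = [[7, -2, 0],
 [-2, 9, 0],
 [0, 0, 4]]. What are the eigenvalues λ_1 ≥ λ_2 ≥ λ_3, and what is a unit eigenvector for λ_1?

Step 1 — characteristic polynomial p(λ) = det(λI - Sigma) = λ³ - tr·λ² + c_1·λ - det, where tr = trace, c_1 = sum of the principal 2×2 minors, det = det(Sigma):
  tr = 7 + 9 + 4 = 20,
  c_1 = (7·9 - (-2)²) + (7·4 - (0)²) + (9·4 - (0)²) = 59 + 28 + 36 = 123,
  det = 7·(9·4 - (0)²) - (-2)·((-2)·4 - (0)·(0)) + (0)·((-2)·(0) - 9·(0)) = 7·(36) - (-2)·(-8) + (0)·(0) = 236.
  So p(λ) = λ³ - 20λ² + 123λ - 236.
Step 2 — look for an integer root (rational root theorem: any rational root is an integer divisor of 236). Testing λ = 4:
  p(4) = 64 - 320 + 492 - 236 = 0  ✓
  Dividing out (λ - 4): p(λ) = (λ - 4)(λ² - 16λ + 59).
Step 3 — remaining eigenvalues from the quadratic λ² - 16λ + 59 = 0:
  Δ = 16² - 4·59 = 256 - 236 = 20,  λ = (16 ± √20)/2 = (16 ± 4.4721)/2 ≈ 10.2361 or 5.7639.
  Sorted: λ_1 = 10.2361,  λ_2 = 5.7639,  λ_3 = 4  (check: sum = 20 = tr ✓).

Step 4 — unit eigenvector for λ_1 ≈ 10.2361: v spans the null space of (Sigma - λ_1 I), whose rows are
  r_1 = (-3.2361, -2, 0),  r_2 = (-2, -1.2361, 0),  r_3 = (0, 0, -6.2361).
  v is orthogonal to every row, so take v ∝ r_1 × r_3 = ((-2)·(-6.2361) - (0)·(0), (0)·(0) - (-3.2361)·(-6.2361), (-3.2361)·(0) - (-2)·(0)) ≈ (12.4721, -20.1803, 0).
  Let u = (12.4721, -20.1803, 0).
  ||u|| = √((12.4721)² + (-20.1803)² + (0)²) = √(562.8003) ≈ 23.7234,  v_1 = u/||u|| ≈ (0.5257, -0.8507, 0) (||v_1|| = 1).

λ_1 = 10.2361,  λ_2 = 5.7639,  λ_3 = 4;  v_1 ≈ (0.5257, -0.8507, 0)


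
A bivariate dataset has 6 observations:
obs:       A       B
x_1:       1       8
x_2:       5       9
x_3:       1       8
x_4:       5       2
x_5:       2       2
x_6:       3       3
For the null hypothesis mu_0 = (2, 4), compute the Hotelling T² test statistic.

Step 1 — sample mean vector:
  mean(A) = (1 + 5 + 1 + 5 + 2 + 3) / 6 = 17/6 = 2.8333
  mean(B) = (8 + 9 + 8 + 2 + 2 + 3) / 6 = 32/6 = 5.3333
  x̄ = (2.8333, 5.3333),  deviation x̄ - mu_0 = (2.8333, 5.3333) - (2, 4) = (0.8333, 1.3333).

Step 2 — sample covariance matrix, S[i,j] = (1/(n-1)) · Σ_k (x_{k,i} - mean_i) · (x_{k,j} - mean_j), divisor n-1 = 5:
  S[A,A] = ((-1.8333)·(-1.8333) + (2.1667)·(2.1667) + (-1.8333)·(-1.8333) + (2.1667)·(2.1667) + (-0.8333)·(-0.8333) + (0.1667)·(0.1667)) / 5 = 16.8333/5 = 3.3667
  S[A,B] = ((-1.8333)·(2.6667) + (2.1667)·(3.6667) + (-1.8333)·(2.6667) + (2.1667)·(-3.3333) + (-0.8333)·(-3.3333) + (0.1667)·(-2.3333)) / 5 = -6.6667/5 = -1.3333
  S[B,B] = ((2.6667)·(2.6667) + (3.6667)·(3.6667) + (2.6667)·(2.6667) + (-3.3333)·(-3.3333) + (-3.3333)·(-3.3333) + (-2.3333)·(-2.3333)) / 5 = 55.3333/5 = 11.0667
  S = [[3.3667, -1.3333],
 [-1.3333, 11.0667]].

Step 3 — invert S. det(S) = 3.3667·11.0667 - (-1.3333)² = 35.48.
  S^{-1} = (1/det) · [[d, -b], [-b, a]] = [[0.3119, 0.0376],
 [0.0376, 0.0949]].

Step 4 — quadratic form (x̄ - mu_0)^T · S^{-1} · (x̄ - mu_0):
  S^{-1} · (x̄ - mu_0) = (0.31, 0.1578),
  (x̄ - mu_0)^T · [...] = (0.8333)·(0.31) + (1.3333)·(0.1578) = 0.4688.

Step 5 — scale by n: T² = 6 · 0.4688 = 2.8129.

T² ≈ 2.8129


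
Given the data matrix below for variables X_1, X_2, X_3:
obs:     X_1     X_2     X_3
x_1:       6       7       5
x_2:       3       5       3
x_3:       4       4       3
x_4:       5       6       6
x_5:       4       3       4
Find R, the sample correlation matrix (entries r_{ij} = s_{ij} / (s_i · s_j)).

Step 1 — column means:
  mean(X_1) = (6 + 3 + 4 + 5 + 4) / 5 = 22/5 = 4.4
  mean(X_2) = (7 + 5 + 4 + 6 + 3) / 5 = 25/5 = 5
  mean(X_3) = (5 + 3 + 3 + 6 + 4) / 5 = 21/5 = 4.2

Step 2 — sample variances and covariances s[i,j] = (1/(n-1)) · Σ_k (x_{k,i} - mean_i) · (x_{k,j} - mean_j), with n-1 = 4:
  s[X_1,X_1] = ((1.6)·(1.6) + (-1.4)·(-1.4) + (-0.4)·(-0.4) + (0.6)·(0.6) + (-0.4)·(-0.4)) / 4 = 5.2/4 = 1.3
  s[X_1,X_2] = ((1.6)·(2) + (-1.4)·(0) + (-0.4)·(-1) + (0.6)·(1) + (-0.4)·(-2)) / 4 = 5/4 = 1.25
  s[X_1,X_3] = ((1.6)·(0.8) + (-1.4)·(-1.2) + (-0.4)·(-1.2) + (0.6)·(1.8) + (-0.4)·(-0.2)) / 4 = 4.6/4 = 1.15
  s[X_2,X_2] = ((2)·(2) + (0)·(0) + (-1)·(-1) + (1)·(1) + (-2)·(-2)) / 4 = 10/4 = 2.5
  s[X_2,X_3] = ((2)·(0.8) + (0)·(-1.2) + (-1)·(-1.2) + (1)·(1.8) + (-2)·(-0.2)) / 4 = 5/4 = 1.25
  s[X_3,X_3] = ((0.8)·(0.8) + (-1.2)·(-1.2) + (-1.2)·(-1.2) + (1.8)·(1.8) + (-0.2)·(-0.2)) / 4 = 6.8/4 = 1.7
  Sample standard deviations s_i = √(s[i,i]):
  s(X_1) = √(1.3) = 1.1402
  s(X_2) = √(2.5) = 1.5811
  s(X_3) = √(1.7) = 1.3038

Step 3 — r_{ij} = s_{ij} / (s_i · s_j):
  r[X_1,X_1] = 1 (diagonal).
  r[X_1,X_2] = 1.25 / (1.1402 · 1.5811) = 1.25 / 1.8028 = 0.6934
  r[X_1,X_3] = 1.15 / (1.1402 · 1.3038) = 1.15 / 1.4866 = 0.7736
  r[X_2,X_2] = 1 (diagonal).
  r[X_2,X_3] = 1.25 / (1.5811 · 1.3038) = 1.25 / 2.0616 = 0.6063
  r[X_3,X_3] = 1 (diagonal).

R is symmetric with unit diagonal. Assembling:

R = [[1, 0.6934, 0.7736],
 [0.6934, 1, 0.6063],
 [0.7736, 0.6063, 1]]


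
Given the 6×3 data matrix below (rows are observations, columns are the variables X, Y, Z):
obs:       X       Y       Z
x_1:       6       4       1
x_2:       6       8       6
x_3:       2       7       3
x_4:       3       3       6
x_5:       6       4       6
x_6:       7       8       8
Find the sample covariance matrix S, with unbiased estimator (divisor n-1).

Step 1 — column means:
  mean(X) = (6 + 6 + 2 + 3 + 6 + 7) / 6 = 30/6 = 5
  mean(Y) = (4 + 8 + 7 + 3 + 4 + 8) / 6 = 34/6 = 5.6667
  mean(Z) = (1 + 6 + 3 + 6 + 6 + 8) / 6 = 30/6 = 5

Step 2 — sample covariance S[i,j] = (1/(n-1)) · Σ_k (x_{k,i} - mean_i) · (x_{k,j} - mean_j), with n-1 = 5.
  S[X,X] = ((1)·(1) + (1)·(1) + (-3)·(-3) + (-2)·(-2) + (1)·(1) + (2)·(2)) / 5 = 20/5 = 4
  S[X,Y] = ((1)·(-1.6667) + (1)·(2.3333) + (-3)·(1.3333) + (-2)·(-2.6667) + (1)·(-1.6667) + (2)·(2.3333)) / 5 = 5/5 = 1
  S[X,Z] = ((1)·(-4) + (1)·(1) + (-3)·(-2) + (-2)·(1) + (1)·(1) + (2)·(3)) / 5 = 8/5 = 1.6
  S[Y,Y] = ((-1.6667)·(-1.6667) + (2.3333)·(2.3333) + (1.3333)·(1.3333) + (-2.6667)·(-2.6667) + (-1.6667)·(-1.6667) + (2.3333)·(2.3333)) / 5 = 25.3333/5 = 5.0667
  S[Y,Z] = ((-1.6667)·(-4) + (2.3333)·(1) + (1.3333)·(-2) + (-2.6667)·(1) + (-1.6667)·(1) + (2.3333)·(3)) / 5 = 9/5 = 1.8
  S[Z,Z] = ((-4)·(-4) + (1)·(1) + (-2)·(-2) + (1)·(1) + (1)·(1) + (3)·(3)) / 5 = 32/5 = 6.4

S is symmetric (S[j,i] = S[i,j]). Assembling:

S = [[4, 1, 1.6],
 [1, 5.0667, 1.8],
 [1.6, 1.8, 6.4]]


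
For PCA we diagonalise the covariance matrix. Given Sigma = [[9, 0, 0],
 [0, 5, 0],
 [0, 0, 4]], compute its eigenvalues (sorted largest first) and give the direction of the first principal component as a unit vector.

Step 1 — characteristic polynomial p(λ) = det(λI - Sigma) = λ³ - tr·λ² + c_1·λ - det, where tr = trace, c_1 = sum of the principal 2×2 minors, det = det(Sigma):
  tr = 9 + 5 + 4 = 18,
  c_1 = (9·5 - (0)²) + (9·4 - (0)²) + (5·4 - (0)²) = 45 + 36 + 20 = 101,
  det = 9·(5·4 - (0)²) - (0)·((0)·4 - (0)·(0)) + (0)·((0)·(0) - 5·(0)) = 9·(20) - (0)·(0) + (0)·(0) = 180.
  So p(λ) = λ³ - 18λ² + 101λ - 180.
Step 2 — look for an integer root (rational root theorem: any rational root is an integer divisor of 180). Testing λ = 4:
  p(4) = 64 - 288 + 404 - 180 = 0  ✓
  Dividing out (λ - 4): p(λ) = (λ - 4)(λ² - 14λ + 45).
Step 3 — remaining eigenvalues from the quadratic λ² - 14λ + 45 = 0:
  Δ = 14² - 4·45 = 196 - 180 = 16,  λ = (14 ± √16)/2 = (14 ± 4)/2 = 9 or 5.
  Sorted: λ_1 = 9,  λ_2 = 5,  λ_3 = 4  (check: sum = 18 = tr ✓).

Step 4 — unit eigenvector for λ_1 = 9: v spans the null space of (Sigma - λ_1 I), whose rows are
  r_1 = (0, 0, 0),  r_2 = (0, -4, 0),  r_3 = (0, 0, -5).
  v is orthogonal to every row, so take v ∝ r_2 × r_3 = ((-4)·(-5) - (0)·(0), (0)·(0) - (0)·(-5), (0)·(0) - (-4)·(0)) = (20, 0, 0).
  Rescale (divide by 20): u = (1, 0, 0).
  ||u|| = √((1)² + (0)² + (0)²) = √(1) = 1,  v_1 = u/||u|| ≈ (1, 0, 0) (||v_1|| = 1).

λ_1 = 9,  λ_2 = 5,  λ_3 = 4;  v_1 ≈ (1, 0, 0)


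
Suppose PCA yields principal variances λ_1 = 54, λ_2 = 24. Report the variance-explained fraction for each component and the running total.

Step 1 — total variance = trace(Sigma) = Σ λ_i = 54 + 24 = 78.

Step 2 — fraction explained by component i = λ_i / Σ λ:
  PC1: 54/78 = 0.6923
  PC2: 24/78 = 0.3077

Step 3 — cumulative fraction after k components = (λ_1 + ... + λ_k) / Σ λ:
  k = 1: 54/78 = 0.6923
  k = 2: (54 + 24)/78 = 78/78 = 1

Summary (fraction, with percent):

explained: PC1 0.6923 (69.23%), PC2 0.3077 (30.77%);  cumulative: 0.6923, 1


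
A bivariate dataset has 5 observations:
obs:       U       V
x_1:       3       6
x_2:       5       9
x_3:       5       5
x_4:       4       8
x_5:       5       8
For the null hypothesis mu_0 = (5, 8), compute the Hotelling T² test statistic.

Step 1 — sample mean vector:
  mean(U) = (3 + 5 + 5 + 4 + 5) / 5 = 22/5 = 4.4
  mean(V) = (6 + 9 + 5 + 8 + 8) / 5 = 36/5 = 7.2
  x̄ = (4.4, 7.2),  deviation x̄ - mu_0 = (4.4, 7.2) - (5, 8) = (-0.6, -0.8).

Step 2 — sample covariance matrix, S[i,j] = (1/(n-1)) · Σ_k (x_{k,i} - mean_i) · (x_{k,j} - mean_j), divisor n-1 = 4:
  S[U,U] = ((-1.4)·(-1.4) + (0.6)·(0.6) + (0.6)·(0.6) + (-0.4)·(-0.4) + (0.6)·(0.6)) / 4 = 3.2/4 = 0.8
  S[U,V] = ((-1.4)·(-1.2) + (0.6)·(1.8) + (0.6)·(-2.2) + (-0.4)·(0.8) + (0.6)·(0.8)) / 4 = 1.6/4 = 0.4
  S[V,V] = ((-1.2)·(-1.2) + (1.8)·(1.8) + (-2.2)·(-2.2) + (0.8)·(0.8) + (0.8)·(0.8)) / 4 = 10.8/4 = 2.7
  S = [[0.8, 0.4],
 [0.4, 2.7]].

Step 3 — invert S. det(S) = 0.8·2.7 - (0.4)² = 2.
  S^{-1} = (1/det) · [[d, -b], [-b, a]] = [[1.35, -0.2],
 [-0.2, 0.4]].

Step 4 — quadratic form (x̄ - mu_0)^T · S^{-1} · (x̄ - mu_0):
  S^{-1} · (x̄ - mu_0) = (-0.65, -0.2),
  (x̄ - mu_0)^T · [...] = (-0.6)·(-0.65) + (-0.8)·(-0.2) = 0.55.

Step 5 — scale by n: T² = 5 · 0.55 = 2.75.

T² ≈ 2.75


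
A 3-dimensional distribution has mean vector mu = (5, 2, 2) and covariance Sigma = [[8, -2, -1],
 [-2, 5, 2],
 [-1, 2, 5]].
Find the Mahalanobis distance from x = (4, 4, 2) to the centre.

Step 1 — centre the observation: (x - mu) = (-1, 2, 0).

Step 2 — invert Sigma (cofactor / det for 3×3, or solve directly):
  Sigma^{-1} = [[0.1391, 0.053, 0.0066],
 [0.053, 0.2583, -0.0927],
 [0.0066, -0.0927, 0.2384]].

Step 3 — form the quadratic (x - mu)^T · Sigma^{-1} · (x - mu):
  Sigma^{-1} · (x - mu) = (-0.0331, 0.4636, -0.1921).
  (x - mu)^T · [Sigma^{-1} · (x - mu)] = (-1)·(-0.0331) + (2)·(0.4636) + (0)·(-0.1921) = 0.9603.

Step 4 — take square root: d = √(0.9603) ≈ 0.9799.

d(x, mu) = √(0.9603) ≈ 0.9799


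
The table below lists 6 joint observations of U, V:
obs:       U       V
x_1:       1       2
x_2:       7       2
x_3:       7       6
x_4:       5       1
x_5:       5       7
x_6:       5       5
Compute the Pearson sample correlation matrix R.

Step 1 — column means:
  mean(U) = (1 + 7 + 7 + 5 + 5 + 5) / 6 = 30/6 = 5
  mean(V) = (2 + 2 + 6 + 1 + 7 + 5) / 6 = 23/6 = 3.8333

Step 2 — sample variances and covariances s[i,j] = (1/(n-1)) · Σ_k (x_{k,i} - mean_i) · (x_{k,j} - mean_j), with n-1 = 5:
  s[U,U] = ((-4)·(-4) + (2)·(2) + (2)·(2) + (0)·(0) + (0)·(0) + (0)·(0)) / 5 = 24/5 = 4.8
  s[U,V] = ((-4)·(-1.8333) + (2)·(-1.8333) + (2)·(2.1667) + (0)·(-2.8333) + (0)·(3.1667) + (0)·(1.1667)) / 5 = 8/5 = 1.6
  s[V,V] = ((-1.8333)·(-1.8333) + (-1.8333)·(-1.8333) + (2.1667)·(2.1667) + (-2.8333)·(-2.8333) + (3.1667)·(3.1667) + (1.1667)·(1.1667)) / 5 = 30.8333/5 = 6.1667
  Sample standard deviations s_i = √(s[i,i]):
  s(U) = √(4.8) = 2.1909
  s(V) = √(6.1667) = 2.4833

Step 3 — r_{ij} = s_{ij} / (s_i · s_j):
  r[U,U] = 1 (diagonal).
  r[U,V] = 1.6 / (2.1909 · 2.4833) = 1.6 / 5.4406 = 0.2941
  r[V,V] = 1 (diagonal).

R is symmetric with unit diagonal. Assembling:

R = [[1, 0.2941],
 [0.2941, 1]]


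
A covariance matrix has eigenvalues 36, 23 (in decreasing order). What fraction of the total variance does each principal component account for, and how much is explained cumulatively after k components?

Step 1 — total variance = trace(Sigma) = Σ λ_i = 36 + 23 = 59.

Step 2 — fraction explained by component i = λ_i / Σ λ:
  PC1: 36/59 = 0.6102
  PC2: 23/59 = 0.3898

Step 3 — cumulative fraction after k components = (λ_1 + ... + λ_k) / Σ λ:
  k = 1: 36/59 = 0.6102
  k = 2: (36 + 23)/59 = 59/59 = 1

Summary (fraction, with percent):

explained: PC1 0.6102 (61.02%), PC2 0.3898 (38.98%);  cumulative: 0.6102, 1


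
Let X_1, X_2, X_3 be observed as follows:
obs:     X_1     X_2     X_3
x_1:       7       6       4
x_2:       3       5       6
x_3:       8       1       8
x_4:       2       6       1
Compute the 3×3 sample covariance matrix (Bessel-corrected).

Step 1 — column means:
  mean(X_1) = (7 + 3 + 8 + 2) / 4 = 20/4 = 5
  mean(X_2) = (6 + 5 + 1 + 6) / 4 = 18/4 = 4.5
  mean(X_3) = (4 + 6 + 8 + 1) / 4 = 19/4 = 4.75

Step 2 — sample covariance S[i,j] = (1/(n-1)) · Σ_k (x_{k,i} - mean_i) · (x_{k,j} - mean_j), with n-1 = 3.
  S[X_1,X_1] = ((2)·(2) + (-2)·(-2) + (3)·(3) + (-3)·(-3)) / 3 = 26/3 = 8.6667
  S[X_1,X_2] = ((2)·(1.5) + (-2)·(0.5) + (3)·(-3.5) + (-3)·(1.5)) / 3 = -13/3 = -4.3333
  S[X_1,X_3] = ((2)·(-0.75) + (-2)·(1.25) + (3)·(3.25) + (-3)·(-3.75)) / 3 = 17/3 = 5.6667
  S[X_2,X_2] = ((1.5)·(1.5) + (0.5)·(0.5) + (-3.5)·(-3.5) + (1.5)·(1.5)) / 3 = 17/3 = 5.6667
  S[X_2,X_3] = ((1.5)·(-0.75) + (0.5)·(1.25) + (-3.5)·(3.25) + (1.5)·(-3.75)) / 3 = -17.5/3 = -5.8333
  S[X_3,X_3] = ((-0.75)·(-0.75) + (1.25)·(1.25) + (3.25)·(3.25) + (-3.75)·(-3.75)) / 3 = 26.75/3 = 8.9167

S is symmetric (S[j,i] = S[i,j]). Assembling:

S = [[8.6667, -4.3333, 5.6667],
 [-4.3333, 5.6667, -5.8333],
 [5.6667, -5.8333, 8.9167]]


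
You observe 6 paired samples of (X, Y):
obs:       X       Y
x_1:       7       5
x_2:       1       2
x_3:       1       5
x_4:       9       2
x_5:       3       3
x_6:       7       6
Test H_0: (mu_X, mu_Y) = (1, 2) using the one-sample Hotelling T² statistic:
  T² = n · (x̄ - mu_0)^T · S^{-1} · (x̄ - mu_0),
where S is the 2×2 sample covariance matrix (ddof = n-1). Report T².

Step 1 — sample mean vector:
  mean(X) = (7 + 1 + 1 + 9 + 3 + 7) / 6 = 28/6 = 4.6667
  mean(Y) = (5 + 2 + 5 + 2 + 3 + 6) / 6 = 23/6 = 3.8333
  x̄ = (4.6667, 3.8333),  deviation x̄ - mu_0 = (4.6667, 3.8333) - (1, 2) = (3.6667, 1.8333).

Step 2 — sample covariance matrix, S[i,j] = (1/(n-1)) · Σ_k (x_{k,i} - mean_i) · (x_{k,j} - mean_j), divisor n-1 = 5:
  S[X,X] = ((2.3333)·(2.3333) + (-3.6667)·(-3.6667) + (-3.6667)·(-3.6667) + (4.3333)·(4.3333) + (-1.6667)·(-1.6667) + (2.3333)·(2.3333)) / 5 = 59.3333/5 = 11.8667
  S[X,Y] = ((2.3333)·(1.1667) + (-3.6667)·(-1.8333) + (-3.6667)·(1.1667) + (4.3333)·(-1.8333) + (-1.6667)·(-0.8333) + (2.3333)·(2.1667)) / 5 = 3.6667/5 = 0.7333
  S[Y,Y] = ((1.1667)·(1.1667) + (-1.8333)·(-1.8333) + (1.1667)·(1.1667) + (-1.8333)·(-1.8333) + (-0.8333)·(-0.8333) + (2.1667)·(2.1667)) / 5 = 14.8333/5 = 2.9667
  S = [[11.8667, 0.7333],
 [0.7333, 2.9667]].

Step 3 — invert S. det(S) = 11.8667·2.9667 - (0.7333)² = 34.6667.
  S^{-1} = (1/det) · [[d, -b], [-b, a]] = [[0.0856, -0.0212],
 [-0.0212, 0.3423]].

Step 4 — quadratic form (x̄ - mu_0)^T · S^{-1} · (x̄ - mu_0):
  S^{-1} · (x̄ - mu_0) = (0.275, 0.55),
  (x̄ - mu_0)^T · [...] = (3.6667)·(0.275) + (1.8333)·(0.55) = 2.0167.

Step 5 — scale by n: T² = 6 · 2.0167 = 12.1.

T² ≈ 12.1


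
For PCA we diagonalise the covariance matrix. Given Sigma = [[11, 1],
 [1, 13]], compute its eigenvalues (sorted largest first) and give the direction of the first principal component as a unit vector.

Step 1 — characteristic polynomial of 2×2 Sigma:
  det(Sigma - λI) = λ² - trace · λ + det = 0.
  trace = 11 + 13 = 24, det = 11·13 - (1)² = 142.
Step 2 — discriminant:
  Δ = trace² - 4·det = 576 - 568 = 8.
Step 3 — eigenvalues:
  λ = (trace ± √Δ)/2 = (24 ± 2.8284)/2,
  λ_1 = 13.4142,  λ_2 = 10.5858.

Step 4 — unit eigenvector for λ_1: solve (Sigma - λ_1 I)v = 0. First row:
  (11 - 13.4142)·v_x + (1)·v_y = 0, i.e. (-2.4142)·v_x + (1)·v_y = 0,
  so v ∝ (b, λ_1 - a) = (1, 2.4142) = u.
  ||u|| = √((1)² + (2.4142)²) = √(6.8284) ≈ 2.6131,
  v_1 = u/||u|| ≈ (0.3827, 0.9239) (||v_1|| = 1).

λ_1 = 13.4142,  λ_2 = 10.5858;  v_1 ≈ (0.3827, 0.9239)


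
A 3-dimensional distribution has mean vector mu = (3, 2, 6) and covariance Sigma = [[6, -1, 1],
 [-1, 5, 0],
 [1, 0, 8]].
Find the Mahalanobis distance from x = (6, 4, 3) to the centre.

Step 1 — centre the observation: (x - mu) = (3, 2, -3).

Step 2 — invert Sigma (cofactor / det for 3×3, or solve directly):
  Sigma^{-1} = [[0.1762, 0.0352, -0.022],
 [0.0352, 0.207, -0.0044],
 [-0.022, -0.0044, 0.1278]].

Step 3 — form the quadratic (x - mu)^T · Sigma^{-1} · (x - mu):
  Sigma^{-1} · (x - mu) = (0.6652, 0.533, -0.4581).
  (x - mu)^T · [Sigma^{-1} · (x - mu)] = (3)·(0.6652) + (2)·(0.533) + (-3)·(-0.4581) = 4.4361.

Step 4 — take square root: d = √(4.4361) ≈ 2.1062.

d(x, mu) = √(4.4361) ≈ 2.1062


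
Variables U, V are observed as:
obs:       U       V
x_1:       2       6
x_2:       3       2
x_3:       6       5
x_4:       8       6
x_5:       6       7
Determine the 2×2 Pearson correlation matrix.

Step 1 — column means:
  mean(U) = (2 + 3 + 6 + 8 + 6) / 5 = 25/5 = 5
  mean(V) = (6 + 2 + 5 + 6 + 7) / 5 = 26/5 = 5.2

Step 2 — sample variances and covariances s[i,j] = (1/(n-1)) · Σ_k (x_{k,i} - mean_i) · (x_{k,j} - mean_j), with n-1 = 4:
  s[U,U] = ((-3)·(-3) + (-2)·(-2) + (1)·(1) + (3)·(3) + (1)·(1)) / 4 = 24/4 = 6
  s[U,V] = ((-3)·(0.8) + (-2)·(-3.2) + (1)·(-0.2) + (3)·(0.8) + (1)·(1.8)) / 4 = 8/4 = 2
  s[V,V] = ((0.8)·(0.8) + (-3.2)·(-3.2) + (-0.2)·(-0.2) + (0.8)·(0.8) + (1.8)·(1.8)) / 4 = 14.8/4 = 3.7
  Sample standard deviations s_i = √(s[i,i]):
  s(U) = √(6) = 2.4495
  s(V) = √(3.7) = 1.9235

Step 3 — r_{ij} = s_{ij} / (s_i · s_j):
  r[U,U] = 1 (diagonal).
  r[U,V] = 2 / (2.4495 · 1.9235) = 2 / 4.7117 = 0.4245
  r[V,V] = 1 (diagonal).

R is symmetric with unit diagonal. Assembling:

R = [[1, 0.4245],
 [0.4245, 1]]


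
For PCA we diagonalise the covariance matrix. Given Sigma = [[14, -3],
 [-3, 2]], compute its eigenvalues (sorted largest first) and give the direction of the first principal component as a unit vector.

Step 1 — characteristic polynomial of 2×2 Sigma:
  det(Sigma - λI) = λ² - trace · λ + det = 0.
  trace = 14 + 2 = 16, det = 14·2 - (-3)² = 19.
Step 2 — discriminant:
  Δ = trace² - 4·det = 256 - 76 = 180.
Step 3 — eigenvalues:
  λ = (trace ± √Δ)/2 = (16 ± 13.4164)/2,
  λ_1 = 14.7082,  λ_2 = 1.2918.

Step 4 — unit eigenvector for λ_1: solve (Sigma - λ_1 I)v = 0. First row:
  (14 - 14.7082)·v_x + (-3)·v_y = 0, i.e. (-0.7082)·v_x + (-3)·v_y = 0,
  so v ∝ (b, λ_1 - a) = (-3, 0.7082); multiply by -1 so the first entry is positive: u = (3, -0.7082).
  ||u|| = √((3)² + (-0.7082)²) = √(9.5016) ≈ 3.0825,
  v_1 = u/||u|| ≈ (0.9732, -0.2298) (||v_1|| = 1).

λ_1 = 14.7082,  λ_2 = 1.2918;  v_1 ≈ (0.9732, -0.2298)


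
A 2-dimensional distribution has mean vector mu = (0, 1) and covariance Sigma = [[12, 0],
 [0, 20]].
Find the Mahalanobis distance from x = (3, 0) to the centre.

Step 1 — centre the observation: (x - mu) = (3, -1).

Step 2 — invert Sigma. det(Sigma) = 12·20 - (0)² = 240.
  Sigma^{-1} = (1/det) · [[d, -b], [-b, a]] = [[0.0833, 0],
 [0, 0.05]].

Step 3 — form the quadratic (x - mu)^T · Sigma^{-1} · (x - mu):
  Sigma^{-1} · (x - mu) = (0.25, -0.05).
  (x - mu)^T · [Sigma^{-1} · (x - mu)] = (3)·(0.25) + (-1)·(-0.05) = 0.8.

Step 4 — take square root: d = √(0.8) ≈ 0.8944.

d(x, mu) = √(0.8) ≈ 0.8944


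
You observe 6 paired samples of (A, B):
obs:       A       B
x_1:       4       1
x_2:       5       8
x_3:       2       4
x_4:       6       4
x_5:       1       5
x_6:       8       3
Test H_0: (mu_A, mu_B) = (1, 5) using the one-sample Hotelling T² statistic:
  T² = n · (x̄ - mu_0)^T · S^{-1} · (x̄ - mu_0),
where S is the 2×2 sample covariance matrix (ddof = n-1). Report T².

Step 1 — sample mean vector:
  mean(A) = (4 + 5 + 2 + 6 + 1 + 8) / 6 = 26/6 = 4.3333
  mean(B) = (1 + 8 + 4 + 4 + 5 + 3) / 6 = 25/6 = 4.1667
  x̄ = (4.3333, 4.1667),  deviation x̄ - mu_0 = (4.3333, 4.1667) - (1, 5) = (3.3333, -0.8333).

Step 2 — sample covariance matrix, S[i,j] = (1/(n-1)) · Σ_k (x_{k,i} - mean_i) · (x_{k,j} - mean_j), divisor n-1 = 5:
  S[A,A] = ((-0.3333)·(-0.3333) + (0.6667)·(0.6667) + (-2.3333)·(-2.3333) + (1.6667)·(1.6667) + (-3.3333)·(-3.3333) + (3.6667)·(3.6667)) / 5 = 33.3333/5 = 6.6667
  S[A,B] = ((-0.3333)·(-3.1667) + (0.6667)·(3.8333) + (-2.3333)·(-0.1667) + (1.6667)·(-0.1667) + (-3.3333)·(0.8333) + (3.6667)·(-1.1667)) / 5 = -3.3333/5 = -0.6667
  S[B,B] = ((-3.1667)·(-3.1667) + (3.8333)·(3.8333) + (-0.1667)·(-0.1667) + (-0.1667)·(-0.1667) + (0.8333)·(0.8333) + (-1.1667)·(-1.1667)) / 5 = 26.8333/5 = 5.3667
  S = [[6.6667, -0.6667],
 [-0.6667, 5.3667]].

Step 3 — invert S. det(S) = 6.6667·5.3667 - (-0.6667)² = 35.3333.
  S^{-1} = (1/det) · [[d, -b], [-b, a]] = [[0.1519, 0.0189],
 [0.0189, 0.1887]].

Step 4 — quadratic form (x̄ - mu_0)^T · S^{-1} · (x̄ - mu_0):
  S^{-1} · (x̄ - mu_0) = (0.4906, -0.0943),
  (x̄ - mu_0)^T · [...] = (3.3333)·(0.4906) + (-0.8333)·(-0.0943) = 1.7138.

Step 5 — scale by n: T² = 6 · 1.7138 = 10.283.

T² ≈ 10.283


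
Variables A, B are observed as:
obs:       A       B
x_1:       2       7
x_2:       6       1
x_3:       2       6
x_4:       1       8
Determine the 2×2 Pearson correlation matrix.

Step 1 — column means:
  mean(A) = (2 + 6 + 2 + 1) / 4 = 11/4 = 2.75
  mean(B) = (7 + 1 + 6 + 8) / 4 = 22/4 = 5.5

Step 2 — sample variances and covariances s[i,j] = (1/(n-1)) · Σ_k (x_{k,i} - mean_i) · (x_{k,j} - mean_j), with n-1 = 3:
  s[A,A] = ((-0.75)·(-0.75) + (3.25)·(3.25) + (-0.75)·(-0.75) + (-1.75)·(-1.75)) / 3 = 14.75/3 = 4.9167
  s[A,B] = ((-0.75)·(1.5) + (3.25)·(-4.5) + (-0.75)·(0.5) + (-1.75)·(2.5)) / 3 = -20.5/3 = -6.8333
  s[B,B] = ((1.5)·(1.5) + (-4.5)·(-4.5) + (0.5)·(0.5) + (2.5)·(2.5)) / 3 = 29/3 = 9.6667
  Sample standard deviations s_i = √(s[i,i]):
  s(A) = √(4.9167) = 2.2174
  s(B) = √(9.6667) = 3.1091

Step 3 — r_{ij} = s_{ij} / (s_i · s_j):
  r[A,A] = 1 (diagonal).
  r[A,B] = -6.8333 / (2.2174 · 3.1091) = -6.8333 / 6.894 = -0.9912
  r[B,B] = 1 (diagonal).

R is symmetric with unit diagonal. Assembling:

R = [[1, -0.9912],
 [-0.9912, 1]]


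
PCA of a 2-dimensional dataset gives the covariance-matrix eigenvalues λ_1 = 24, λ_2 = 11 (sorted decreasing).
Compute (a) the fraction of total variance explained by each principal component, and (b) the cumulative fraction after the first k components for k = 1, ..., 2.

Step 1 — total variance = trace(Sigma) = Σ λ_i = 24 + 11 = 35.

Step 2 — fraction explained by component i = λ_i / Σ λ:
  PC1: 24/35 = 0.6857
  PC2: 11/35 = 0.3143

Step 3 — cumulative fraction after k components = (λ_1 + ... + λ_k) / Σ λ:
  k = 1: 24/35 = 0.6857
  k = 2: (24 + 11)/35 = 35/35 = 1

Summary (fraction, with percent):

explained: PC1 0.6857 (68.57%), PC2 0.3143 (31.43%);  cumulative: 0.6857, 1


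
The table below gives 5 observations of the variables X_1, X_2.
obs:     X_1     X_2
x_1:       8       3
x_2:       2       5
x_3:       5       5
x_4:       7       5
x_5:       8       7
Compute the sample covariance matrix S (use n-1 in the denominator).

Step 1 — column means:
  mean(X_1) = (8 + 2 + 5 + 7 + 8) / 5 = 30/5 = 6
  mean(X_2) = (3 + 5 + 5 + 5 + 7) / 5 = 25/5 = 5

Step 2 — sample covariance S[i,j] = (1/(n-1)) · Σ_k (x_{k,i} - mean_i) · (x_{k,j} - mean_j), with n-1 = 4.
  S[X_1,X_1] = ((2)·(2) + (-4)·(-4) + (-1)·(-1) + (1)·(1) + (2)·(2)) / 4 = 26/4 = 6.5
  S[X_1,X_2] = ((2)·(-2) + (-4)·(0) + (-1)·(0) + (1)·(0) + (2)·(2)) / 4 = 0/4 = 0
  S[X_2,X_2] = ((-2)·(-2) + (0)·(0) + (0)·(0) + (0)·(0) + (2)·(2)) / 4 = 8/4 = 2

S is symmetric (S[j,i] = S[i,j]). Assembling:

S = [[6.5, 0],
 [0, 2]]


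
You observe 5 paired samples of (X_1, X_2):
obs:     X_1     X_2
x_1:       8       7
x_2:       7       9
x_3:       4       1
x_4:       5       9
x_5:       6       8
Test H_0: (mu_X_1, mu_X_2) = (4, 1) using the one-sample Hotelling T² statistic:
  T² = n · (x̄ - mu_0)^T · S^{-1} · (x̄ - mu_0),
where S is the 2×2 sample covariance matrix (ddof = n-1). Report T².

Step 1 — sample mean vector:
  mean(X_1) = (8 + 7 + 4 + 5 + 6) / 5 = 30/5 = 6
  mean(X_2) = (7 + 9 + 1 + 9 + 8) / 5 = 34/5 = 6.8
  x̄ = (6, 6.8),  deviation x̄ - mu_0 = (6, 6.8) - (4, 1) = (2, 5.8).

Step 2 — sample covariance matrix, S[i,j] = (1/(n-1)) · Σ_k (x_{k,i} - mean_i) · (x_{k,j} - mean_j), divisor n-1 = 4:
  S[X_1,X_1] = ((2)·(2) + (1)·(1) + (-2)·(-2) + (-1)·(-1) + (0)·(0)) / 4 = 10/4 = 2.5
  S[X_1,X_2] = ((2)·(0.2) + (1)·(2.2) + (-2)·(-5.8) + (-1)·(2.2) + (0)·(1.2)) / 4 = 12/4 = 3
  S[X_2,X_2] = ((0.2)·(0.2) + (2.2)·(2.2) + (-5.8)·(-5.8) + (2.2)·(2.2) + (1.2)·(1.2)) / 4 = 44.8/4 = 11.2
  S = [[2.5, 3],
 [3, 11.2]].

Step 3 — invert S. det(S) = 2.5·11.2 - (3)² = 19.
  S^{-1} = (1/det) · [[d, -b], [-b, a]] = [[0.5895, -0.1579],
 [-0.1579, 0.1316]].

Step 4 — quadratic form (x̄ - mu_0)^T · S^{-1} · (x̄ - mu_0):
  S^{-1} · (x̄ - mu_0) = (0.2632, 0.4474),
  (x̄ - mu_0)^T · [...] = (2)·(0.2632) + (5.8)·(0.4474) = 3.1211.

Step 5 — scale by n: T² = 5 · 3.1211 = 15.6053.

T² ≈ 15.6053


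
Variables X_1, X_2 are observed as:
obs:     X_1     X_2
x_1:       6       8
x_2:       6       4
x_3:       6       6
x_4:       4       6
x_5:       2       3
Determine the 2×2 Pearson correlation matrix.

Step 1 — column means:
  mean(X_1) = (6 + 6 + 6 + 4 + 2) / 5 = 24/5 = 4.8
  mean(X_2) = (8 + 4 + 6 + 6 + 3) / 5 = 27/5 = 5.4

Step 2 — sample variances and covariances s[i,j] = (1/(n-1)) · Σ_k (x_{k,i} - mean_i) · (x_{k,j} - mean_j), with n-1 = 4:
  s[X_1,X_1] = ((1.2)·(1.2) + (1.2)·(1.2) + (1.2)·(1.2) + (-0.8)·(-0.8) + (-2.8)·(-2.8)) / 4 = 12.8/4 = 3.2
  s[X_1,X_2] = ((1.2)·(2.6) + (1.2)·(-1.4) + (1.2)·(0.6) + (-0.8)·(0.6) + (-2.8)·(-2.4)) / 4 = 8.4/4 = 2.1
  s[X_2,X_2] = ((2.6)·(2.6) + (-1.4)·(-1.4) + (0.6)·(0.6) + (0.6)·(0.6) + (-2.4)·(-2.4)) / 4 = 15.2/4 = 3.8
  Sample standard deviations s_i = √(s[i,i]):
  s(X_1) = √(3.2) = 1.7889
  s(X_2) = √(3.8) = 1.9494

Step 3 — r_{ij} = s_{ij} / (s_i · s_j):
  r[X_1,X_1] = 1 (diagonal).
  r[X_1,X_2] = 2.1 / (1.7889 · 1.9494) = 2.1 / 3.4871 = 0.6022
  r[X_2,X_2] = 1 (diagonal).

R is symmetric with unit diagonal. Assembling:

R = [[1, 0.6022],
 [0.6022, 1]]


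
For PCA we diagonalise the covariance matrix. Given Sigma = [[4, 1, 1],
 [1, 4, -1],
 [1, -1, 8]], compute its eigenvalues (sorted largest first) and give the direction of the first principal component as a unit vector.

Step 1 — characteristic polynomial p(λ) = det(λI - Sigma) = λ³ - tr·λ² + c_1·λ - det, where tr = trace, c_1 = sum of the principal 2×2 minors, det = det(Sigma):
  tr = 4 + 4 + 8 = 16,
  c_1 = (4·4 - (1)²) + (4·8 - (1)²) + (4·8 - (-1)²) = 15 + 31 + 31 = 77,
  det = 4·(4·8 - (-1)²) - (1)·((1)·8 - (-1)·(1)) + (1)·((1)·(-1) - 4·(1)) = 4·(31) - (1)·(9) + (1)·(-5) = 110.
  So p(λ) = λ³ - 16λ² + 77λ - 110.
Step 2 — look for an integer root (rational root theorem: any rational root is an integer divisor of 110). Testing λ = 5:
  p(5) = 125 - 400 + 385 - 110 = 0  ✓
  Dividing out (λ - 5): p(λ) = (λ - 5)(λ² - 11λ + 22).
Step 3 — remaining eigenvalues from the quadratic λ² - 11λ + 22 = 0:
  Δ = 11² - 4·22 = 121 - 88 = 33,  λ = (11 ± √33)/2 = (11 ± 5.7446)/2 ≈ 8.3723 or 2.6277.
  Sorted: λ_1 = 8.3723,  λ_2 = 5,  λ_3 = 2.6277  (check: sum = 16 = tr ✓).

Step 4 — unit eigenvector for λ_1 ≈ 8.3723: v spans the null space of (Sigma - λ_1 I), whose rows are
  r_1 = (-4.3723, 1, 1),  r_2 = (1, -4.3723, -1),  r_3 = (1, -1, -0.3723).
  v is orthogonal to every row, so take v ∝ r_1 × r_2 = ((1)·(-1) - (1)·(-4.3723), (1)·(1) - (-4.3723)·(-1), (-4.3723)·(-4.3723) - (1)·(1)) ≈ (3.3723, -3.3723, 18.1168).
  Let u = (3.3723, -3.3723, 18.1168).
  ||u|| = √((3.3723)² + (-3.3723)² + (18.1168)²) = √(350.9646) ≈ 18.734,  v_1 = u/||u|| ≈ (0.18, -0.18, 0.9671) (||v_1|| = 1).

λ_1 = 8.3723,  λ_2 = 5,  λ_3 = 2.6277;  v_1 ≈ (0.18, -0.18, 0.9671)
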